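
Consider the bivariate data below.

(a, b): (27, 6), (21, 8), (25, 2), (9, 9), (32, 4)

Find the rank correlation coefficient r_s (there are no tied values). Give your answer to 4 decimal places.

Rank a: 4, 2, 3, 1, 5
Rank b: 3, 4, 1, 5, 2
d = rank(a) − rank(b): 1, -2, 2, -4, 3; Σd² = 34
ρ = 1 − 6Σd² / [n(n²−1)] = 1 − 6×34 / (5×24) = 1 − 204/120 ≈ -0.7000

-0.7000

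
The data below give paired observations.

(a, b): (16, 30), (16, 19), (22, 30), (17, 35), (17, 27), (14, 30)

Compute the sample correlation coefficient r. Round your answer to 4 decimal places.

0.1541

n = 6, Σa = 102, Σb = 171, Σa² = 1770, Σb² = 5015, Σab = 2918
nΣab − ΣaΣb = 17508 − 17442 = 66
nΣa² − (Σa)² = 10620 − 10404 = 216; nΣb² − (Σb)² = 30090 − 29241 = 849
r = 66 / √(216 × 849) = 66 / 428.2336 ≈ 0.1541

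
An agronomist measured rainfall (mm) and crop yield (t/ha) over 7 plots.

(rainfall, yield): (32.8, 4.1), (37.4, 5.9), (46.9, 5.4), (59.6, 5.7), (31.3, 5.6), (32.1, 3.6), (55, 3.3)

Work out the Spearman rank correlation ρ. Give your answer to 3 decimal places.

0.071

Rank rainfall: 3, 4, 5, 7, 1, 2, 6
Rank yield: 3, 7, 4, 6, 5, 2, 1
d = rank(rainfall) − rank(yield): 0, -3, 1, 1, -4, 0, 5; Σd² = 52
ρ = 1 − 6Σd² / [n(n²−1)] = 1 − 6×52 / (7×48) = 1 − 312/336 ≈ 0.071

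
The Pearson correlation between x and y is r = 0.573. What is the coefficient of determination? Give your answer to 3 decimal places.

0.328

r² = (0.573)² = 0.328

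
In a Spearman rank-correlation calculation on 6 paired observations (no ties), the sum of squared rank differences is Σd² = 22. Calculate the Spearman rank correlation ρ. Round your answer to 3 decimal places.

0.371

ρ = 1 − 6Σd² / [n(n²−1)] = 1 − 6×22 / (6×35)
  = 1 − 132/210 = 1 − 0.6286 ≈ 0.371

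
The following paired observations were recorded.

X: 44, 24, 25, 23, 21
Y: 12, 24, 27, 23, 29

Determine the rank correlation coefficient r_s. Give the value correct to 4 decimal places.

Rank X: 5, 3, 4, 2, 1
Rank Y: 1, 3, 4, 2, 5
d = rank(X) − rank(Y): 4, 0, 0, 0, -4; Σd² = 32
ρ = 1 − 6Σd² / [n(n²−1)] = 1 − 6×32 / (5×24) = 1 − 192/120 ≈ -0.6000

-0.6000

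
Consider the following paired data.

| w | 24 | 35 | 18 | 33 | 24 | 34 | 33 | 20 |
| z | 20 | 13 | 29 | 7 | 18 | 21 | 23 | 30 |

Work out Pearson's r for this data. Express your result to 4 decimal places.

n = 8, Σw = 221, Σz = 161, Σw² = 6435, Σz² = 3653, Σwz = 4193
nΣwz − ΣwΣz = 33544 − 35581 = -2037
nΣw² − (Σw)² = 51480 − 48841 = 2639; nΣz² − (Σz)² = 29224 − 25921 = 3303
r = -2037 / √(2639 × 3303) = -2037 / 2952.3917 ≈ -0.6899

-0.6899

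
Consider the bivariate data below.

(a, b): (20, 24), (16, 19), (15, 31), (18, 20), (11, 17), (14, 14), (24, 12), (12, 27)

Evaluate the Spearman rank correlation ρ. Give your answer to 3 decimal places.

-0.167

Rank a: 7, 5, 4, 6, 1, 3, 8, 2
Rank b: 6, 4, 8, 5, 3, 2, 1, 7
d = rank(a) − rank(b): 1, 1, -4, 1, -2, 1, 7, -5; Σd² = 98
ρ = 1 − 6Σd² / [n(n²−1)] = 1 − 6×98 / (8×63) = 1 − 588/504 ≈ -0.167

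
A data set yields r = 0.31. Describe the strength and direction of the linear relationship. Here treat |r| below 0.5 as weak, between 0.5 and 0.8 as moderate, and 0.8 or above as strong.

weak positive

r = 0.31 > 0 so the relationship is positive.
|r| = 0.31, which falls in the weak range.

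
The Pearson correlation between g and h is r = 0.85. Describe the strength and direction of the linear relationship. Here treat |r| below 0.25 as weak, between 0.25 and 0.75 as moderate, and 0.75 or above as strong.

r = 0.85 > 0 so the relationship is positive.
|r| = 0.85, which falls in the strong range.

strong positive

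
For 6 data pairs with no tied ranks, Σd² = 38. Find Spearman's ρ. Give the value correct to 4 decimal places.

-0.0857

ρ = 1 − 6Σd² / [n(n²−1)] = 1 − 6×38 / (6×35)
  = 1 − 228/210 = 1 − 1.08571 ≈ -0.0857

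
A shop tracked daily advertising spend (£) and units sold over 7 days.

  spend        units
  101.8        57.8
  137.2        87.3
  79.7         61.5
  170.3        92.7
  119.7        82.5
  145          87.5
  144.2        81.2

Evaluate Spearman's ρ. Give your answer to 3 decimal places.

Rank spend: 2, 4, 1, 7, 3, 6, 5
Rank units: 1, 5, 2, 7, 4, 6, 3
d = rank(spend) − rank(units): 1, -1, -1, 0, -1, 0, 2; Σd² = 8
ρ = 1 − 6Σd² / [n(n²−1)] = 1 − 6×8 / (7×48) = 1 − 48/336 ≈ 0.857

0.857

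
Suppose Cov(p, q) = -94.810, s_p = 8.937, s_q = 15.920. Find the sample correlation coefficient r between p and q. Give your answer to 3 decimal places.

r = Cov(p,q) / (s_p · s_q) = -94.810 / (8.937 × 15.920)
  = -94.810 / 142.2770 ≈ -0.666

-0.666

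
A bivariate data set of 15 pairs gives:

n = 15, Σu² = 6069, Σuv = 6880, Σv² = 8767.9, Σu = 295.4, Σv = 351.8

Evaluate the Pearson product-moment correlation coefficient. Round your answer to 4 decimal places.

-0.1334

r = (nΣuv − ΣuΣv) / √[(nΣu² − (Σu)²)(nΣv² − (Σv)²)]
Numerator: 15×6880 − 295.4×351.8 = -721.72
Denominator: √[(91035 − 87261.16)(131518.5 − 123763.24)] = √[3773.84 × 7755.26] = 5409.9085
r = -721.72 / 5409.9085 ≈ -0.1334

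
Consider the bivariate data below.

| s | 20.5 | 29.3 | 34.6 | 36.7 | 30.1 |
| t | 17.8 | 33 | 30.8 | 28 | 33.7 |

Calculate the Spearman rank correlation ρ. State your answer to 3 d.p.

0.100

Rank s: 1, 2, 4, 5, 3
Rank t: 1, 4, 3, 2, 5
d = rank(s) − rank(t): 0, -2, 1, 3, -2; Σd² = 18
ρ = 1 − 6Σd² / [n(n²−1)] = 1 − 6×18 / (5×24) = 1 − 108/120 ≈ 0.100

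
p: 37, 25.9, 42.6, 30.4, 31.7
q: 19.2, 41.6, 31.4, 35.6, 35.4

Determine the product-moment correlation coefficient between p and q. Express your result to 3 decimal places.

n = 5, Σp = 167.6, Σq = 163.2, Σp² = 5783.62, Σq² = 5605.68, Σpq = 5329.9
nΣpq − ΣpΣq = 26649.5 − 27352.32 = -702.82
nΣp² − (Σp)² = 28918.1 − 28089.76 = 828.34; nΣq² − (Σq)² = 28028.4 − 26634.24 = 1394.16
r = -702.82 / √(828.34 × 1394.16) = -702.82 / 1074.6341 ≈ -0.654

-0.654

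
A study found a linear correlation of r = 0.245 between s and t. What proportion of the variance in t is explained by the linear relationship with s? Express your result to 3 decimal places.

0.060

r² = (0.245)² = 0.060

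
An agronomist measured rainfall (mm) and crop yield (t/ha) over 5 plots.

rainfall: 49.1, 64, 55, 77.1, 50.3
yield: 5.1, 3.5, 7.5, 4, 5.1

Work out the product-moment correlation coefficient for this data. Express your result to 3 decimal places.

n = 5, Σx = 295.5, Σy = 25.2, Σx² = 18006.31, Σy² = 136.52, Σxy = 1451.84
nΣxy − ΣxΣy = 7259.2 − 7446.6 = -187.4
nΣx² − (Σx)² = 90031.55 − 87320.25 = 2711.3; nΣy² − (Σy)² = 682.6 − 635.04 = 47.56
r = -187.4 / √(2711.3 × 47.56) = -187.4 / 359.0953 ≈ -0.522

-0.522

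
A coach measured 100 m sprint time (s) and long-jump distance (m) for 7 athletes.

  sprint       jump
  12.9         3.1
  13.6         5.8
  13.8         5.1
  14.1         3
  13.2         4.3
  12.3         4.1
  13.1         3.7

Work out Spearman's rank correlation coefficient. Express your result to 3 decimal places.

0.107

Rank sprint: 2, 5, 6, 7, 4, 1, 3
Rank jump: 2, 7, 6, 1, 5, 4, 3
d = rank(sprint) − rank(jump): 0, -2, 0, 6, -1, -3, 0; Σd² = 50
ρ = 1 − 6Σd² / [n(n²−1)] = 1 − 6×50 / (7×48) = 1 − 300/336 ≈ 0.107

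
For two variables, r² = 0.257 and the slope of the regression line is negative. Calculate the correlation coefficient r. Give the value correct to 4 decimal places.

|r| = √0.257 = 0.5070
The association is negative, so r = −0.5070.

-0.5070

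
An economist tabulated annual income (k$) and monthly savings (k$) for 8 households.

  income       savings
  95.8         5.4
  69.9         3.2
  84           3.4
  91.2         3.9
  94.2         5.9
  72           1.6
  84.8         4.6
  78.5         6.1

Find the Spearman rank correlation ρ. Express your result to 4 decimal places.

Rank income: 8, 1, 4, 6, 7, 2, 5, 3
Rank savings: 6, 2, 3, 4, 7, 1, 5, 8
d = rank(income) − rank(savings): 2, -1, 1, 2, 0, 1, 0, -5; Σd² = 36
ρ = 1 − 6Σd² / [n(n²−1)] = 1 − 6×36 / (8×63) = 1 − 216/504 ≈ 0.5714

0.5714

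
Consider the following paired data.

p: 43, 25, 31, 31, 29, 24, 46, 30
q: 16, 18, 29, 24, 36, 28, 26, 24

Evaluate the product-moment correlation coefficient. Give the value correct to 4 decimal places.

-0.2682

n = 8, Σp = 259, Σq = 201, Σp² = 8829, Σq² = 5329, Σpq = 6413
nΣpq − ΣpΣq = 51304 − 52059 = -755
nΣp² − (Σp)² = 70632 − 67081 = 3551; nΣq² − (Σq)² = 42632 − 40401 = 2231
r = -755 / √(3551 × 2231) = -755 / 2814.6547 ≈ -0.2682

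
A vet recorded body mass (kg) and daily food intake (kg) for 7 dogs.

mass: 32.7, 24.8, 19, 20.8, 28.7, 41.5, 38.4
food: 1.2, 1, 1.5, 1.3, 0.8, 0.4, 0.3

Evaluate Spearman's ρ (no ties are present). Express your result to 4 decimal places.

Rank mass: 5, 3, 1, 2, 4, 7, 6
Rank food: 5, 4, 7, 6, 3, 2, 1
d = rank(mass) − rank(food): 0, -1, -6, -4, 1, 5, 5; Σd² = 104
ρ = 1 − 6Σd² / [n(n²−1)] = 1 − 6×104 / (7×48) = 1 − 624/336 ≈ -0.8571

-0.8571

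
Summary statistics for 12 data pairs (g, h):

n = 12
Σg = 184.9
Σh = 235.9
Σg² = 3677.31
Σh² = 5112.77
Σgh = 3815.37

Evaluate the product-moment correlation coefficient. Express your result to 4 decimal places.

r = (nΣgh − ΣgΣh) / √[(nΣg² − (Σg)²)(nΣh² − (Σh)²)]
Numerator: 12×3815.37 − 184.9×235.9 = 2166.53
Denominator: √[(44127.72 − 34188.01)(61353.24 − 55648.81)] = √[9939.71 × 5704.43] = 7529.9655
r = 2166.53 / 7529.9655 ≈ 0.2877

0.2877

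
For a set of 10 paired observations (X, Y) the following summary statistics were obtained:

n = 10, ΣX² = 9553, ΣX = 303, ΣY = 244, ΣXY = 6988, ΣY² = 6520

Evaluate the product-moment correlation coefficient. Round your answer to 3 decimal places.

r = (nΣXY − ΣXΣY) / √[(nΣX² − (ΣX)²)(nΣY² − (ΣY)²)]
Numerator: 10×6988 − 303×244 = -4052
Denominator: √[(95530 − 91809)(65200 − 59536)] = √[3721 × 5664] = 4590.8326
r = -4052 / 4590.8326 ≈ -0.883

-0.883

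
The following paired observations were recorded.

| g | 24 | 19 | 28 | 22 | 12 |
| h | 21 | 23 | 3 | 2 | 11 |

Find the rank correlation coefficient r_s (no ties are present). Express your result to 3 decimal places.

Rank g: 4, 2, 5, 3, 1
Rank h: 4, 5, 2, 1, 3
d = rank(g) − rank(h): 0, -3, 3, 2, -2; Σd² = 26
ρ = 1 − 6Σd² / [n(n²−1)] = 1 − 6×26 / (5×24) = 1 − 156/120 ≈ -0.300

-0.300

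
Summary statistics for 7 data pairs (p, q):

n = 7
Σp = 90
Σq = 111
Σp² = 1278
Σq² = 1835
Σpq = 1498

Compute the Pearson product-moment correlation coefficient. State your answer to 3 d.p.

r = (nΣpq − ΣpΣq) / √[(nΣp² − (Σp)²)(nΣq² − (Σq)²)]
Numerator: 7×1498 − 90×111 = 496
Denominator: √[(8946 − 8100)(12845 − 12321)] = √[846 × 524] = 665.8108
r = 496 / 665.8108 ≈ 0.745

0.745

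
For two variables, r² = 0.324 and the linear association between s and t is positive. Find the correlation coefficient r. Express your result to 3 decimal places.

|r| = √0.324 = 0.569
The association is positive, so r = 0.569.

0.569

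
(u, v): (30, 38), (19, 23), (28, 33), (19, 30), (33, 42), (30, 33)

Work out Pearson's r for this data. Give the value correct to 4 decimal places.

0.8786

n = 6, Σu = 159, Σv = 199, Σu² = 4395, Σv² = 6815, Σuv = 5447
nΣuv − ΣuΣv = 32682 − 31641 = 1041
nΣu² − (Σu)² = 26370 − 25281 = 1089; nΣv² − (Σv)² = 40890 − 39601 = 1289
r = 1041 / √(1089 × 1289) = 1041 / 1184.7873 ≈ 0.8786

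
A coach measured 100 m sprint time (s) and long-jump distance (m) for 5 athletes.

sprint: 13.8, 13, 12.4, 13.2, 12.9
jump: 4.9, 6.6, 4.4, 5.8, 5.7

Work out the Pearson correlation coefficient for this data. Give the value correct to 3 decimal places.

0.130

n = 5, Σx = 65.3, Σy = 27.4, Σx² = 853.85, Σy² = 153.06, Σxy = 358.07
nΣxy − ΣxΣy = 1790.35 − 1789.22 = 1.13
nΣx² − (Σx)² = 4269.25 − 4264.09 = 5.16; nΣy² − (Σy)² = 765.3 − 750.76 = 14.54
r = 1.13 / √(5.16 × 14.54) = 1.13 / 8.6618 ≈ 0.130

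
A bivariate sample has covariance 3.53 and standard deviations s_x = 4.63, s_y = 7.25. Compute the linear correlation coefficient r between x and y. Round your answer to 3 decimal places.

0.105

r = Cov(x,y) / (s_x · s_y) = 3.53 / (4.63 × 7.25)
  = 3.53 / 33.5675 ≈ 0.105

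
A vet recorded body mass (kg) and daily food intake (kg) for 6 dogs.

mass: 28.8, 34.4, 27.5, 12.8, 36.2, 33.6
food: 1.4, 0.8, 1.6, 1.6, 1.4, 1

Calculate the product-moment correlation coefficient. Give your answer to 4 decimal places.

n = 6, Σx = 173.3, Σy = 7.8, Σx² = 5372.29, Σy² = 10.68, Σxy = 216.6
nΣxy − ΣxΣy = 1299.6 − 1351.74 = -52.14
nΣx² − (Σx)² = 32233.74 − 30032.89 = 2200.85; nΣy² − (Σy)² = 64.08 − 60.84 = 3.24
r = -52.14 / √(2200.85 × 3.24) = -52.14 / 84.4438 ≈ -0.6175

-0.6175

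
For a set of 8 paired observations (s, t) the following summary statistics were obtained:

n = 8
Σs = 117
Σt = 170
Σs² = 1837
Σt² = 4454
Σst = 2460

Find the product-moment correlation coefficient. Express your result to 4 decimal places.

-0.0807

r = (nΣst − ΣsΣt) / √[(nΣs² − (Σs)²)(nΣt² − (Σt)²)]
Numerator: 8×2460 − 117×170 = -210
Denominator: √[(14696 − 13689)(35632 − 28900)] = √[1007 × 6732] = 2603.6751
r = -210 / 2603.6751 ≈ -0.0807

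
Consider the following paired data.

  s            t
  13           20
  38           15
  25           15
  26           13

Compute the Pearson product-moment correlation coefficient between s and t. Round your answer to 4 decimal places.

n = 4, Σs = 102, Σt = 63, Σs² = 2914, Σt² = 1019, Σst = 1543
nΣst − ΣsΣt = 6172 − 6426 = -254
nΣs² − (Σs)² = 11656 − 10404 = 1252; nΣt² − (Σt)² = 4076 − 3969 = 107
r = -254 / √(1252 × 107) = -254 / 366.0109 ≈ -0.6940

-0.6940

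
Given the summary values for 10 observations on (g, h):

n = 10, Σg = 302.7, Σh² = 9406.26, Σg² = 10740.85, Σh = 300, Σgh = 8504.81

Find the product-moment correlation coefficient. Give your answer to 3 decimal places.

r = (nΣgh − ΣgΣh) / √[(nΣg² − (Σg)²)(nΣh² − (Σh)²)]
Numerator: 10×8504.81 − 302.7×300 = -5761.9
Denominator: √[(107408.5 − 91627.29)(94062.6 − 90000)] = √[15781.21 × 4062.6] = 8007.0434
r = -5761.9 / 8007.0434 ≈ -0.720

-0.720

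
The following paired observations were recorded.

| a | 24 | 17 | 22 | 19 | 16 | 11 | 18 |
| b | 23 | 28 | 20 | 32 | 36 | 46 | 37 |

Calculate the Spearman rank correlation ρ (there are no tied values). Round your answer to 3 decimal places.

Rank a: 7, 3, 6, 5, 2, 1, 4
Rank b: 2, 3, 1, 4, 5, 7, 6
d = rank(a) − rank(b): 5, 0, 5, 1, -3, -6, -2; Σd² = 100
ρ = 1 − 6Σd² / [n(n²−1)] = 1 − 6×100 / (7×48) = 1 − 600/336 ≈ -0.786

-0.786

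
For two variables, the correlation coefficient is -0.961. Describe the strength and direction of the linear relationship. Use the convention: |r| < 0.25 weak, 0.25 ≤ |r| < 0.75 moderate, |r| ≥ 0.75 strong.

r = -0.961 < 0 so the relationship is negative.
|r| = 0.961, which falls in the strong range.

strong negative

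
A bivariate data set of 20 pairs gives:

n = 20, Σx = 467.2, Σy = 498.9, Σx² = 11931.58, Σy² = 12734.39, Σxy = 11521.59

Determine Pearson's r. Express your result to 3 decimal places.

r = (nΣxy − ΣxΣy) / √[(nΣx² − (Σx)²)(nΣy² − (Σy)²)]
Numerator: 20×11521.59 − 467.2×498.9 = -2654.28
Denominator: √[(238631.6 − 218275.84)(254687.8 − 248901.21)] = √[20355.76 × 5786.59] = 10853.1303
r = -2654.28 / 10853.1303 ≈ -0.245

-0.245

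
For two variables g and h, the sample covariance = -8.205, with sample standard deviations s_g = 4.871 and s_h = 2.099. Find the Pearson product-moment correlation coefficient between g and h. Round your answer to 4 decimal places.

-0.8025

r = Cov(g,h) / (s_g · s_h) = -8.205 / (4.871 × 2.099)
  = -8.205 / 10.2242 ≈ -0.8025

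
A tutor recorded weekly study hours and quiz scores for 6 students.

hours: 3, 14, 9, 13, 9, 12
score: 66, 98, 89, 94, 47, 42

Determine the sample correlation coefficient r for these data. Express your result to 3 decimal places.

0.326

n = 6, Σx = 60, Σy = 436, Σx² = 680, Σy² = 34690, Σxy = 4520
nΣxy − ΣxΣy = 27120 − 26160 = 960
nΣx² − (Σx)² = 4080 − 3600 = 480; nΣy² − (Σy)² = 208140 − 190096 = 18044
r = 960 / √(480 × 18044) = 960 / 2942.9781 ≈ 0.326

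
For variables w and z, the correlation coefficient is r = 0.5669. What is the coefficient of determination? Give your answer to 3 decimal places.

r² = (0.5669)² = 0.321

0.321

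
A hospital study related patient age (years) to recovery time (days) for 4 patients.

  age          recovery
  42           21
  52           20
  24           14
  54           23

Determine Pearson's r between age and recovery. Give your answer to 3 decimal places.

n = 4, Σx = 172, Σy = 78, Σx² = 7960, Σy² = 1566, Σxy = 3500
nΣxy − ΣxΣy = 14000 − 13416 = 584
nΣx² − (Σx)² = 31840 − 29584 = 2256; nΣy² − (Σy)² = 6264 − 6084 = 180
r = 584 / √(2256 × 180) = 584 / 637.2441 ≈ 0.916

0.916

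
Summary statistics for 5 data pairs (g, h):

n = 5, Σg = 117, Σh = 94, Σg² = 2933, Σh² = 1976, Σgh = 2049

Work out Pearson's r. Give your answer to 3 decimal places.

-0.746

r = (nΣgh − ΣgΣh) / √[(nΣg² − (Σg)²)(nΣh² − (Σh)²)]
Numerator: 5×2049 − 117×94 = -753
Denominator: √[(14665 − 13689)(9880 − 8836)] = √[976 × 1044] = 1009.4276
r = -753 / 1009.4276 ≈ -0.746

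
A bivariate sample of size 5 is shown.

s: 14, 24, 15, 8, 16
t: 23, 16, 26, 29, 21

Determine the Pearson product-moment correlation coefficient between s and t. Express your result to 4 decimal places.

n = 5, Σs = 77, Σt = 115, Σs² = 1317, Σt² = 2743, Σst = 1664
nΣst − ΣsΣt = 8320 − 8855 = -535
nΣs² − (Σs)² = 6585 − 5929 = 656; nΣt² − (Σt)² = 13715 − 13225 = 490
r = -535 / √(656 × 490) = -535 / 566.9568 ≈ -0.9436

-0.9436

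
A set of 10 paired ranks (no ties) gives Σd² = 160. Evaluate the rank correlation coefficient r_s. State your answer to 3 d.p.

ρ = 1 − 6Σd² / [n(n²−1)] = 1 − 6×160 / (10×99)
  = 1 − 960/990 = 1 − 0.9697 ≈ 0.030

0.030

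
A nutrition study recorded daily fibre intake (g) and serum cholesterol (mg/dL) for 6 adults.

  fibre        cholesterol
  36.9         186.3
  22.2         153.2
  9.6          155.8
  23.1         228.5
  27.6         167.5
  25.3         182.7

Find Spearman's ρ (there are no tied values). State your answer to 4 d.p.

Rank fibre: 6, 2, 1, 3, 5, 4
Rank cholesterol: 5, 1, 2, 6, 3, 4
d = rank(fibre) − rank(cholesterol): 1, 1, -1, -3, 2, 0; Σd² = 16
ρ = 1 − 6Σd² / [n(n²−1)] = 1 − 6×16 / (6×35) = 1 − 96/210 ≈ 0.5429

0.5429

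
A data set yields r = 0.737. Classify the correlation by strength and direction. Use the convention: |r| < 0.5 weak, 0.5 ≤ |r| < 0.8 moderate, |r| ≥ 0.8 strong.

moderate positive

r = 0.737 > 0 so the relationship is positive.
|r| = 0.737, which falls in the moderate range.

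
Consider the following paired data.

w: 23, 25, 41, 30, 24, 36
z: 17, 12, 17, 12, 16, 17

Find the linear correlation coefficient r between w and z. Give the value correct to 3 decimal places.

0.322

n = 6, Σw = 179, Σz = 91, Σw² = 5607, Σz² = 1411, Σwz = 2744
nΣwz − ΣwΣz = 16464 − 16289 = 175
nΣw² − (Σw)² = 33642 − 32041 = 1601; nΣz² − (Σz)² = 8466 − 8281 = 185
r = 175 / √(1601 × 185) = 175 / 544.2288 ≈ 0.322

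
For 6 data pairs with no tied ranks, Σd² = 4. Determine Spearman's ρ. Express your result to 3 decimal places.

ρ = 1 − 6Σd² / [n(n²−1)] = 1 − 6×4 / (6×35)
  = 1 − 24/210 = 1 − 0.1143 ≈ 0.886

0.886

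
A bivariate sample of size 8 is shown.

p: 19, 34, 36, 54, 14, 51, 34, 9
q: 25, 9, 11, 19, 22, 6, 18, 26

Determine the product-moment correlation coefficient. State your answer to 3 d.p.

n = 8, Σp = 251, Σq = 136, Σp² = 9763, Σq² = 2708, Σpq = 3663
nΣpq − ΣpΣq = 29304 − 34136 = -4832
nΣp² − (Σp)² = 78104 − 63001 = 15103; nΣq² − (Σq)² = 21664 − 18496 = 3168
r = -4832 / √(15103 × 3168) = -4832 / 6917.1023 ≈ -0.699

-0.699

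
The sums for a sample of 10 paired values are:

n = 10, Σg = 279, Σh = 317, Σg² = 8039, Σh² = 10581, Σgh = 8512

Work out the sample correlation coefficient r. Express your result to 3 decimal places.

r = (nΣgh − ΣgΣh) / √[(nΣg² − (Σg)²)(nΣh² − (Σh)²)]
Numerator: 10×8512 − 279×317 = -3323
Denominator: √[(80390 − 77841)(105810 − 100489)] = √[2549 × 5321] = 3682.8289
r = -3323 / 3682.8289 ≈ -0.902

-0.902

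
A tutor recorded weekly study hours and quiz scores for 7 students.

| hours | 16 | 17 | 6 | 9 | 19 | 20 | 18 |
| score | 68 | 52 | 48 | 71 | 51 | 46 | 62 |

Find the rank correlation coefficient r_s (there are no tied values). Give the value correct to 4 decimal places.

-0.4286

Rank hours: 3, 4, 1, 2, 6, 7, 5
Rank score: 6, 4, 2, 7, 3, 1, 5
d = rank(hours) − rank(score): -3, 0, -1, -5, 3, 6, 0; Σd² = 80
ρ = 1 − 6Σd² / [n(n²−1)] = 1 − 6×80 / (7×48) = 1 − 480/336 ≈ -0.4286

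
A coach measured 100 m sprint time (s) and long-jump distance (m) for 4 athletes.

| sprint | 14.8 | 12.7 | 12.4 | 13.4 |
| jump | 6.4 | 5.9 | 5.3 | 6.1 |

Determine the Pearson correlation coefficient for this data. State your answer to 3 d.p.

n = 4, Σx = 53.3, Σy = 23.7, Σx² = 713.65, Σy² = 141.07, Σxy = 317.11
nΣxy − ΣxΣy = 1268.44 − 1263.21 = 5.23
nΣx² − (Σx)² = 2854.6 − 2840.89 = 13.71; nΣy² − (Σy)² = 564.28 − 561.69 = 2.59
r = 5.23 / √(13.71 × 2.59) = 5.23 / 5.9589 ≈ 0.878

0.878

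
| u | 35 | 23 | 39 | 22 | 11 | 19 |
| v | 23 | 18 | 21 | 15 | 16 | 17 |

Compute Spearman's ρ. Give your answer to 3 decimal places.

Rank u: 5, 4, 6, 3, 1, 2
Rank v: 6, 4, 5, 1, 2, 3
d = rank(u) − rank(v): -1, 0, 1, 2, -1, -1; Σd² = 8
ρ = 1 − 6Σd² / [n(n²−1)] = 1 − 6×8 / (6×35) = 1 − 48/210 ≈ 0.771

0.771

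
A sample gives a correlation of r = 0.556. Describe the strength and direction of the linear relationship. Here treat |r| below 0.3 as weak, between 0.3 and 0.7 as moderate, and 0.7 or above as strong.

r = 0.556 > 0 so the relationship is positive.
|r| = 0.556, which falls in the moderate range.

moderate positive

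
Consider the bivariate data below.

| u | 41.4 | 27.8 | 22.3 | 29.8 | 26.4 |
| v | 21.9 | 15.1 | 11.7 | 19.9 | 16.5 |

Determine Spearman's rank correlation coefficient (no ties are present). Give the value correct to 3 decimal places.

0.900

Rank u: 5, 3, 1, 4, 2
Rank v: 5, 2, 1, 4, 3
d = rank(u) − rank(v): 0, 1, 0, 0, -1; Σd² = 2
ρ = 1 − 6Σd² / [n(n²−1)] = 1 − 6×2 / (5×24) = 1 − 12/120 ≈ 0.900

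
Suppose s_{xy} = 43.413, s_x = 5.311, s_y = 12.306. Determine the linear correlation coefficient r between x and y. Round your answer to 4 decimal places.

r = Cov(x,y) / (s_x · s_y) = 43.413 / (5.311 × 12.306)
  = 43.413 / 65.3572 ≈ 0.6642

0.6642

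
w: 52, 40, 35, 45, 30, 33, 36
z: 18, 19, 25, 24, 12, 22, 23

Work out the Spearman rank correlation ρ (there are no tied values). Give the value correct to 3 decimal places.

Rank w: 7, 5, 3, 6, 1, 2, 4
Rank z: 2, 3, 7, 6, 1, 4, 5
d = rank(w) − rank(z): 5, 2, -4, 0, 0, -2, -1; Σd² = 50
ρ = 1 − 6Σd² / [n(n²−1)] = 1 − 6×50 / (7×48) = 1 − 300/336 ≈ 0.107

0.107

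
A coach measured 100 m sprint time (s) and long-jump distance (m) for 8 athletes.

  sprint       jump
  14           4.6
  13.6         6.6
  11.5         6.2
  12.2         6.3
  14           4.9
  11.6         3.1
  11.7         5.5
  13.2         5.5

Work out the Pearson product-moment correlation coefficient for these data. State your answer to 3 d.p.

n = 8, Σx = 101.8, Σy = 42.7, Σx² = 1303.74, Σy² = 236.97, Σxy = 543.83
nΣxy − ΣxΣy = 4350.64 − 4346.86 = 3.78
nΣx² − (Σx)² = 10429.92 − 10363.24 = 66.68; nΣy² − (Σy)² = 1895.76 − 1823.29 = 72.47
r = 3.78 / √(66.68 × 72.47) = 3.78 / 69.5147 ≈ 0.054

0.054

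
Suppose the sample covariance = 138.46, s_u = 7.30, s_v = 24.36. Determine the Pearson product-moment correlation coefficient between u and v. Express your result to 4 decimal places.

r = Cov(u,v) / (s_u · s_v) = 138.46 / (7.30 × 24.36)
  = 138.46 / 177.8280 ≈ 0.7786

0.7786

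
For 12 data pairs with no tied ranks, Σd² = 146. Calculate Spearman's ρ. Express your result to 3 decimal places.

0.490

ρ = 1 − 6Σd² / [n(n²−1)] = 1 − 6×146 / (12×143)
  = 1 − 876/1716 = 1 − 0.5105 ≈ 0.490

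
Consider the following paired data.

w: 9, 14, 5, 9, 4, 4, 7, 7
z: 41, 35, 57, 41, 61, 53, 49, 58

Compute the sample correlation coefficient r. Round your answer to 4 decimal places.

n = 8, Σw = 59, Σz = 395, Σw² = 513, Σz² = 20131, Σwz = 2718
nΣwz − ΣwΣz = 21744 − 23305 = -1561
nΣw² − (Σw)² = 4104 − 3481 = 623; nΣz² − (Σz)² = 161048 − 156025 = 5023
r = -1561 / √(623 × 5023) = -1561 / 1768.9910 ≈ -0.8824

-0.8824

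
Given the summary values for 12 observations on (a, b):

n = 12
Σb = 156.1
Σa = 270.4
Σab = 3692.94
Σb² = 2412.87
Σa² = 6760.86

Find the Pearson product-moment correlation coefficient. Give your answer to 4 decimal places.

r = (nΣab − ΣaΣb) / √[(nΣa² − (Σa)²)(nΣb² − (Σb)²)]
Numerator: 12×3692.94 − 270.4×156.1 = 2105.84
Denominator: √[(81130.32 − 73116.16)(28954.44 − 24367.21)] = √[8014.16 × 4587.23] = 6063.2331
r = 2105.84 / 6063.2331 ≈ 0.3473

0.3473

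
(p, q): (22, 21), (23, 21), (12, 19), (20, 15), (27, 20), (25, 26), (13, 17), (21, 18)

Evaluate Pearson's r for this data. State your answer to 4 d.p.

n = 8, Σp = 163, Σq = 157, Σp² = 3521, Σq² = 3157, Σpq = 3262
nΣpq − ΣpΣq = 26096 − 25591 = 505
nΣp² − (Σp)² = 28168 − 26569 = 1599; nΣq² − (Σq)² = 25256 − 24649 = 607
r = 505 / √(1599 × 607) = 505 / 985.1868 ≈ 0.5126

0.5126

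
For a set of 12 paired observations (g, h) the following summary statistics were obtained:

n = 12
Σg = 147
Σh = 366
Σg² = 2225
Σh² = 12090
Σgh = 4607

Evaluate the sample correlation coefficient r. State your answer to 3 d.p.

0.197

r = (nΣgh − ΣgΣh) / √[(nΣg² − (Σg)²)(nΣh² − (Σh)²)]
Numerator: 12×4607 − 147×366 = 1482
Denominator: √[(26700 − 21609)(145080 − 133956)] = √[5091 × 11124] = 7525.4424
r = 1482 / 7525.4424 ≈ 0.197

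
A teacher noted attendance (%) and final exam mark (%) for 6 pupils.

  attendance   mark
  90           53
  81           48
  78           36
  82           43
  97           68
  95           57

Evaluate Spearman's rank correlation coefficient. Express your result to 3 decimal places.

0.943

Rank attendance: 4, 2, 1, 3, 6, 5
Rank mark: 4, 3, 1, 2, 6, 5
d = rank(attendance) − rank(mark): 0, -1, 0, 1, 0, 0; Σd² = 2
ρ = 1 − 6Σd² / [n(n²−1)] = 1 − 6×2 / (6×35) = 1 − 12/210 ≈ 0.943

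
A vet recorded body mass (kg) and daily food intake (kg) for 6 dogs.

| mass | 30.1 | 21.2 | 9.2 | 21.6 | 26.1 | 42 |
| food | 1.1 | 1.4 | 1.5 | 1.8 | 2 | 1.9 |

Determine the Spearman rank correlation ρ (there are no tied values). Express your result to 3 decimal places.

Rank mass: 5, 2, 1, 3, 4, 6
Rank food: 1, 2, 3, 4, 6, 5
d = rank(mass) − rank(food): 4, 0, -2, -1, -2, 1; Σd² = 26
ρ = 1 − 6Σd² / [n(n²−1)] = 1 − 6×26 / (6×35) = 1 − 156/210 ≈ 0.257

0.257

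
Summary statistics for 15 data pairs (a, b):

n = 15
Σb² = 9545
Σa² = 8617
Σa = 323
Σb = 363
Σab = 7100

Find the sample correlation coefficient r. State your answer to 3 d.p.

-0.637

r = (nΣab − ΣaΣb) / √[(nΣa² − (Σa)²)(nΣb² − (Σb)²)]
Numerator: 15×7100 − 323×363 = -10749
Denominator: √[(129255 − 104329)(143175 − 131769)] = √[24926 × 11406] = 16861.3747
r = -10749 / 16861.3747 ≈ -0.637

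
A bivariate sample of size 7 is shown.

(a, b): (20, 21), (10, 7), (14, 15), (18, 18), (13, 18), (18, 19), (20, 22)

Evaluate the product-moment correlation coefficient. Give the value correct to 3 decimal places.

0.888

n = 7, Σa = 113, Σb = 120, Σa² = 1913, Σb² = 2208, Σab = 2040
nΣab − ΣaΣb = 14280 − 13560 = 720
nΣa² − (Σa)² = 13391 − 12769 = 622; nΣb² − (Σb)² = 15456 − 14400 = 1056
r = 720 / √(622 × 1056) = 720 / 810.4517 ≈ 0.888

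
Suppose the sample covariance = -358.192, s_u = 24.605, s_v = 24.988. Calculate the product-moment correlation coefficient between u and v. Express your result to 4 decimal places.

-0.5826

r = Cov(u,v) / (s_u · s_v) = -358.192 / (24.605 × 24.988)
  = -358.192 / 614.8297 ≈ -0.5826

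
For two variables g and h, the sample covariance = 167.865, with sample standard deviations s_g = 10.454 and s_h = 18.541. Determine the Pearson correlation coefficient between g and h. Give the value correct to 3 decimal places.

0.866

r = Cov(g,h) / (s_g · s_h) = 167.865 / (10.454 × 18.541)
  = 167.865 / 193.8276 ≈ 0.866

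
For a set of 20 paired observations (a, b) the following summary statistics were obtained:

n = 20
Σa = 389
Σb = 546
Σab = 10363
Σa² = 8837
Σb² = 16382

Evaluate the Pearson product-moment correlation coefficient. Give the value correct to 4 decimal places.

-0.1874

r = (nΣab − ΣaΣb) / √[(nΣa² − (Σa)²)(nΣb² − (Σb)²)]
Numerator: 20×10363 − 389×546 = -5134
Denominator: √[(176740 − 151321)(327640 − 298116)] = √[25419 × 29524] = 27394.7177
r = -5134 / 27394.7177 ≈ -0.1874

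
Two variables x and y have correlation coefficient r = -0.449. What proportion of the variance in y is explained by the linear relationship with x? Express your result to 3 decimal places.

r² = (-0.449)² = 0.202

0.202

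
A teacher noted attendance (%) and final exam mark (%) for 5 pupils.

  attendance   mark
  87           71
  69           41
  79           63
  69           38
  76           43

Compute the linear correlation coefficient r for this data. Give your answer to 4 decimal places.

n = 5, Σx = 380, Σy = 256, Σx² = 29108, Σy² = 13984, Σxy = 19873
nΣxy − ΣxΣy = 99365 − 97280 = 2085
nΣx² − (Σx)² = 145540 − 144400 = 1140; nΣy² − (Σy)² = 69920 − 65536 = 4384
r = 2085 / √(1140 × 4384) = 2085 / 2235.5670 ≈ 0.9326

0.9326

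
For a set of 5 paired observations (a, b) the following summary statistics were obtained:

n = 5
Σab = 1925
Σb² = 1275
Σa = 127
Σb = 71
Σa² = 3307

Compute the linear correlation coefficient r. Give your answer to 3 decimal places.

r = (nΣab − ΣaΣb) / √[(nΣa² − (Σa)²)(nΣb² − (Σb)²)]
Numerator: 5×1925 − 127×71 = 608
Denominator: √[(16535 − 16129)(6375 − 5041)] = √[406 × 1334] = 735.9375
r = 608 / 735.9375 ≈ 0.826

0.826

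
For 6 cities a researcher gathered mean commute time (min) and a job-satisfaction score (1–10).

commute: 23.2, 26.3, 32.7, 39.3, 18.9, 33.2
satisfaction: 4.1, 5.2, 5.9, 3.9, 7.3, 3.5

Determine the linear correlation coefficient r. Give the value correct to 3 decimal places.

n = 6, Σx = 173.6, Σy = 29.9, Σx² = 5303.16, Σy² = 159.41, Σxy = 832.25
nΣxy − ΣxΣy = 4993.5 − 5190.64 = -197.14
nΣx² − (Σx)² = 31818.96 − 30136.96 = 1682; nΣy² − (Σy)² = 956.46 − 894.01 = 62.45
r = -197.14 / √(1682 × 62.45) = -197.14 / 324.1001 ≈ -0.608

-0.608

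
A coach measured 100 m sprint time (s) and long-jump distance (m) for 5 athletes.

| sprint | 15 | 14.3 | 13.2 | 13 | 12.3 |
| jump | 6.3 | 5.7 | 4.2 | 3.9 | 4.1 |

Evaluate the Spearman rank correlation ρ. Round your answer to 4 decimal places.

Rank sprint: 5, 4, 3, 2, 1
Rank jump: 5, 4, 3, 1, 2
d = rank(sprint) − rank(jump): 0, 0, 0, 1, -1; Σd² = 2
ρ = 1 − 6Σd² / [n(n²−1)] = 1 − 6×2 / (5×24) = 1 − 12/120 ≈ 0.9000

0.9000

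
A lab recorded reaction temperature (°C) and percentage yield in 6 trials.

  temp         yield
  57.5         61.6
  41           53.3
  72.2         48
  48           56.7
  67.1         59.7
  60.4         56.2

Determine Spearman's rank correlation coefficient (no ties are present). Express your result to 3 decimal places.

-0.143

Rank temp: 3, 1, 6, 2, 5, 4
Rank yield: 6, 2, 1, 4, 5, 3
d = rank(temp) − rank(yield): -3, -1, 5, -2, 0, 1; Σd² = 40
ρ = 1 − 6Σd² / [n(n²−1)] = 1 − 6×40 / (6×35) = 1 − 240/210 ≈ -0.143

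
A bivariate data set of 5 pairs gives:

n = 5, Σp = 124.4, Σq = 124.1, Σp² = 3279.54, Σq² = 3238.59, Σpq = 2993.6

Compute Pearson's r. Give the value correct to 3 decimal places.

-0.550

r = (nΣpq − ΣpΣq) / √[(nΣp² − (Σp)²)(nΣq² − (Σq)²)]
Numerator: 5×2993.6 − 124.4×124.1 = -470.04
Denominator: √[(16397.7 − 15475.36)(16192.95 − 15400.81)] = √[922.34 × 792.14] = 854.7645
r = -470.04 / 854.7645 ≈ -0.550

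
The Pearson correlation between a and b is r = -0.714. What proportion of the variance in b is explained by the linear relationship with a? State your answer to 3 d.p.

0.510

r² = (-0.714)² = 0.510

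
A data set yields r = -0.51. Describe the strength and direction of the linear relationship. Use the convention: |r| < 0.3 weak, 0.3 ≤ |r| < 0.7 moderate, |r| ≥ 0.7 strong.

moderate negative

r = -0.51 < 0 so the relationship is negative.
|r| = 0.51, which falls in the moderate range.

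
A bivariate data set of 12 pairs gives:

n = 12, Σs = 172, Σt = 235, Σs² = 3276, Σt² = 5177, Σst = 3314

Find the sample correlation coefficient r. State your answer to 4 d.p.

-0.0796

r = (nΣst − ΣsΣt) / √[(nΣs² − (Σs)²)(nΣt² − (Σt)²)]
Numerator: 12×3314 − 172×235 = -652
Denominator: √[(39312 − 29584)(62124 − 55225)] = √[9728 × 6899] = 8192.2812
r = -652 / 8192.2812 ≈ -0.0796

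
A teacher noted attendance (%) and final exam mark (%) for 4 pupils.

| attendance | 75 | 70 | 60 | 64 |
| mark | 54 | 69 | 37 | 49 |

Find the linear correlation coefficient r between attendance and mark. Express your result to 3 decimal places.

n = 4, Σx = 269, Σy = 209, Σx² = 18221, Σy² = 11447, Σxy = 14236
nΣxy − ΣxΣy = 56944 − 56221 = 723
nΣx² − (Σx)² = 72884 − 72361 = 523; nΣy² − (Σy)² = 45788 − 43681 = 2107
r = 723 / √(523 × 2107) = 723 / 1049.7433 ≈ 0.689

0.689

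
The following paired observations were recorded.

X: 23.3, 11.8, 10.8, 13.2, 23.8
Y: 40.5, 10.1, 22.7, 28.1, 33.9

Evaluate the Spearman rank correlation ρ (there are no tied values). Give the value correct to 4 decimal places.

Rank X: 4, 2, 1, 3, 5
Rank Y: 5, 1, 2, 3, 4
d = rank(X) − rank(Y): -1, 1, -1, 0, 1; Σd² = 4
ρ = 1 − 6Σd² / [n(n²−1)] = 1 − 6×4 / (5×24) = 1 − 24/120 ≈ 0.8000

0.8000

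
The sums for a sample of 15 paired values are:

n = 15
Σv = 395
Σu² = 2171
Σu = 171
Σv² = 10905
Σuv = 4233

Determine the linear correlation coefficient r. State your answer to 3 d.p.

r = (nΣuv − ΣuΣv) / √[(nΣu² − (Σu)²)(nΣv² − (Σv)²)]
Numerator: 15×4233 − 171×395 = -4050
Denominator: √[(32565 − 29241)(163575 − 156025)] = √[3324 × 7550] = 5009.6108
r = -4050 / 5009.6108 ≈ -0.808

-0.808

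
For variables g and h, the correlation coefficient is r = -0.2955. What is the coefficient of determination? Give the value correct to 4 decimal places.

r² = (-0.2955)² = 0.0873

0.0873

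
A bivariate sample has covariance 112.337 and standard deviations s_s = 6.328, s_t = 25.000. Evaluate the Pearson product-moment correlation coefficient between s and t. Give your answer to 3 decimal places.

r = Cov(s,t) / (s_s · s_t) = 112.337 / (6.328 × 25.000)
  = 112.337 / 158.2000 ≈ 0.710

0.710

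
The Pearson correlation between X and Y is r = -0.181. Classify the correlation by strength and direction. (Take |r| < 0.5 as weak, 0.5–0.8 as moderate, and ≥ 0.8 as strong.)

weak negative

r = -0.181 < 0 so the relationship is negative.
|r| = 0.181, which falls in the weak range.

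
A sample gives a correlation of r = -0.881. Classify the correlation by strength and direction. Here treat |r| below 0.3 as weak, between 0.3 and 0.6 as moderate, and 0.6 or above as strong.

strong negative

r = -0.881 < 0 so the relationship is negative.
|r| = 0.881, which falls in the strong range.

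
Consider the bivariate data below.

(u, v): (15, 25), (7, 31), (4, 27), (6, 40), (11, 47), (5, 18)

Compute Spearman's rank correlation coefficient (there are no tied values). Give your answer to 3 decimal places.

0.257

Rank u: 6, 4, 1, 3, 5, 2
Rank v: 2, 4, 3, 5, 6, 1
d = rank(u) − rank(v): 4, 0, -2, -2, -1, 1; Σd² = 26
ρ = 1 − 6Σd² / [n(n²−1)] = 1 − 6×26 / (6×35) = 1 − 156/210 ≈ 0.257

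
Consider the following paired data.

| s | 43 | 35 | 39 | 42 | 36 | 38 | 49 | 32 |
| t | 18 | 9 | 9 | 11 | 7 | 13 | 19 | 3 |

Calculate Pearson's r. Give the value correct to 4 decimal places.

0.8990

n = 8, Σs = 314, Σt = 89, Σs² = 12524, Σt² = 1195, Σst = 3675
nΣst − ΣsΣt = 29400 − 27946 = 1454
nΣs² − (Σs)² = 100192 − 98596 = 1596; nΣt² − (Σt)² = 9560 − 7921 = 1639
r = 1454 / √(1596 × 1639) = 1454 / 1617.3571 ≈ 0.8990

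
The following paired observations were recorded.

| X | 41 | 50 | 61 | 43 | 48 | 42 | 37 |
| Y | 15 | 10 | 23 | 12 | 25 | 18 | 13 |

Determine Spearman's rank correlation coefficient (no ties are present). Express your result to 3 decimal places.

Rank X: 2, 6, 7, 4, 5, 3, 1
Rank Y: 4, 1, 6, 2, 7, 5, 3
d = rank(X) − rank(Y): -2, 5, 1, 2, -2, -2, -2; Σd² = 46
ρ = 1 − 6Σd² / [n(n²−1)] = 1 − 6×46 / (7×48) = 1 − 276/336 ≈ 0.179

0.179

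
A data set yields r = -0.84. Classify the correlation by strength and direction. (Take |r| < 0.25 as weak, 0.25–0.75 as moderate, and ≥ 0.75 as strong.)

r = -0.84 < 0 so the relationship is negative.
|r| = 0.84, which falls in the strong range.

strong negative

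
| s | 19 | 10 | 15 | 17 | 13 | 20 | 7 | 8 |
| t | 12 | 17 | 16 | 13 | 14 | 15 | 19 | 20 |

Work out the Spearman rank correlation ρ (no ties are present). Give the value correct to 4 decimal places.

Rank s: 7, 3, 5, 6, 4, 8, 1, 2
Rank t: 1, 6, 5, 2, 3, 4, 7, 8
d = rank(s) − rank(t): 6, -3, 0, 4, 1, 4, -6, -6; Σd² = 150
ρ = 1 − 6Σd² / [n(n²−1)] = 1 − 6×150 / (8×63) = 1 − 900/504 ≈ -0.7857

-0.7857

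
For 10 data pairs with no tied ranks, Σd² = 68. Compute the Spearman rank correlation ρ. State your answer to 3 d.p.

0.588

ρ = 1 − 6Σd² / [n(n²−1)] = 1 − 6×68 / (10×99)
  = 1 − 408/990 = 1 − 0.4121 ≈ 0.588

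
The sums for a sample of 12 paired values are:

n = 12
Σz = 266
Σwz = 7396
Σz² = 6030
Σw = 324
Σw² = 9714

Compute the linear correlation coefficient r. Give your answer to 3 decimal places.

0.596

r = (nΣwz − ΣwΣz) / √[(nΣw² − (Σw)²)(nΣz² − (Σz)²)]
Numerator: 12×7396 − 324×266 = 2568
Denominator: √[(116568 − 104976)(72360 − 70756)] = √[11592 × 1604] = 4312.0260
r = 2568 / 4312.0260 ≈ 0.596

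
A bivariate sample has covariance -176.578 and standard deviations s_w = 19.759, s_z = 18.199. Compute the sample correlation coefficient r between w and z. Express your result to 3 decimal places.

-0.491

r = Cov(w,z) / (s_w · s_z) = -176.578 / (19.759 × 18.199)
  = -176.578 / 359.5940 ≈ -0.491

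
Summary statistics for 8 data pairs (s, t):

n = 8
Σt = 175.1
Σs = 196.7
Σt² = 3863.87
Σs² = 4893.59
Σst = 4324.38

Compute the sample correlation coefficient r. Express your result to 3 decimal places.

0.451

r = (nΣst − ΣsΣt) / √[(nΣs² − (Σs)²)(nΣt² − (Σt)²)]
Numerator: 8×4324.38 − 196.7×175.1 = 152.87
Denominator: √[(39148.72 − 38690.89)(30910.96 − 30660.01)] = √[457.83 × 250.95] = 338.9579
r = 152.87 / 338.9579 ≈ 0.451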